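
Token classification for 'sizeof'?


Pattern: reserved word
Type: KEYWORD


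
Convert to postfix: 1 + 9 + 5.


Left to right (same or higher precedence on left)
Postfix: 1 9 + 5 +


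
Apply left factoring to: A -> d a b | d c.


Common prefix: 'd'
Factored: A -> d A', A' -> a b | c


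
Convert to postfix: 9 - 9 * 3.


* has higher precedence, evaluate 9*3 first
Postfix: 9 9 3 * -


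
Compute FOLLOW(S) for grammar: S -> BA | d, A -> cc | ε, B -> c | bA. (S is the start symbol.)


$ ∈ FOLLOW(S). For each A -> αBβ: add FIRST(β)\{ε} to FOLLOW(B); if β nullable, add FOLLOW(A).
FOLLOW(S) = {$}


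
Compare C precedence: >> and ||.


'>>' is shift (level 8); '||' is logical OR (level 1)
Higher level binds tighter
'>>' has higher precedence than '||'


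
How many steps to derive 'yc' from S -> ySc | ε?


Derivation: S => ySc => yc
Steps: 2


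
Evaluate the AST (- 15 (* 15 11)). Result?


Evaluate inner: (* 15 11) = 165
Evaluate root: (- 15 165) = -150
Result: -150


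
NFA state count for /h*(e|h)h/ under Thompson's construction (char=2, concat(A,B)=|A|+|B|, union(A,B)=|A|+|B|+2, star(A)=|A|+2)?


Syntax tree has 4 char leaf(s), 1 union(s), 1 star(s)
chars contribute 4×2 = 8; each union adds +2; each star adds +2
Total: 8 + 2 + 2 = 12 states


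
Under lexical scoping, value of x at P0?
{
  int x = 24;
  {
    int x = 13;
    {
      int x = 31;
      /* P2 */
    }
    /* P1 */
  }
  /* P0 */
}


x declared in the same block as P0
x = 24


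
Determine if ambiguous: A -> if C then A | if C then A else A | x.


dangling else: 'if C then if C then x else x' parses two ways
Ambiguous


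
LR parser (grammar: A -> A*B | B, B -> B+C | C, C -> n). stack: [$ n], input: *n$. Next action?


'n' on top is the handle for C -> n
Action: reduce (C -> n)


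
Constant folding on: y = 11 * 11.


11 * 11 = 121 at compile time
Optimized: y = 121


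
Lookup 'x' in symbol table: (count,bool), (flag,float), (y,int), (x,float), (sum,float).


Lookup 'x' → type float


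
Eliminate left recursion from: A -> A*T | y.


Left-recursive alternatives: A*T; non-recursive: y
Introduce A': A -> yA', A' -> *TA' | ε


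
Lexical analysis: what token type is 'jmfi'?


Pattern: letter/underscore followed by alphanumerics, not a keyword
Type: IDENTIFIER


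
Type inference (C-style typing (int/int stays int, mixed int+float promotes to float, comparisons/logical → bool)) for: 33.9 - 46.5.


Operand types: float - float
Rule: mixed int/float promotes to float; int/int stays int
Result type: float


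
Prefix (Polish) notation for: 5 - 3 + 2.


left-to-right (same/higher precedence on left): tree is (+ (- 5 3) 2)
Prefix: + - 5 3 2


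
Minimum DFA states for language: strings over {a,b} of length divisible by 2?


Track length mod 2: states 0..1, accept at 0
Minimal DFA: 2 states


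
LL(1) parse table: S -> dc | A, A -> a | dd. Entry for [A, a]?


For [A, a]: 'a' ∈ FIRST(a)
Entry: A -> a


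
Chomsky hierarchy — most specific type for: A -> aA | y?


Right-linear: every RHS is a terminal or a terminal followed by one nonterminal
Classification: Type 3 (Regular)


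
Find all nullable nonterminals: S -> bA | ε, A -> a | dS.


A nonterminal is nullable iff some alternative derives ε (directly, or every symbol in it is nullable)
Nullable: {S}


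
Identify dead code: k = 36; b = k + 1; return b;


k is read by b's definition; b is returned
No dead code


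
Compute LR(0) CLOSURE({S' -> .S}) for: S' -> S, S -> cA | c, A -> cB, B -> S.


Start: S' -> .S
For each item with dot before a nonterminal B, add B -> .γ for every B-production
Closure: [S' -> .S, S -> .cA, S -> .c]


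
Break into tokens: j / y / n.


Scan left to right, longest-match per lexeme
Tokens: ID(j), OP(/), ID(y), OP(/), ID(n)


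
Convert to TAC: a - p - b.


Break into single-operator statements:
t1 = a - p
t2 = t1 - b


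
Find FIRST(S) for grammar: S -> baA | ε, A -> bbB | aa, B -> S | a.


Per alternative of S: FIRST(baA) = {b}; FIRST(ε) = {ε}
FIRST(S) = {b, ε}


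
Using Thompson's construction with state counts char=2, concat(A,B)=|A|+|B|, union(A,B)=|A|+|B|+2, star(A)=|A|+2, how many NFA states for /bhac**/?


Syntax tree has 4 char leaf(s), 0 union(s), 2 star(s)
chars contribute 4×2 = 8; each union adds +2; each star adds +2
Total: 8 + 0 + 4 = 12 states


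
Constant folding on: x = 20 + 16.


20 + 16 = 36 at compile time
Optimized: x = 36


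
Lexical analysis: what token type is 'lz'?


Pattern: letter/underscore followed by alphanumerics, not a keyword
Type: IDENTIFIER


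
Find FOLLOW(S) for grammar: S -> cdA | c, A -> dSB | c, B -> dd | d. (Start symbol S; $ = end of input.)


$ ∈ FOLLOW(S). For each A -> αBβ: add FIRST(β)\{ε} to FOLLOW(B); if β nullable, add FOLLOW(A).
FOLLOW(S) = {$, d}


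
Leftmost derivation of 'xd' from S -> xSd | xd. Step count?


Derivation: S => xd
Steps: 1


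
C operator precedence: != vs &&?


'!=' is equality (level 6); '&&' is logical AND (level 2)
Higher level binds tighter
'!=' has higher precedence than '&&'


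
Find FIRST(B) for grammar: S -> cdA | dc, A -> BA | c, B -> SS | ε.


Per alternative of B: FIRST(SS) = {c, d}; FIRST(ε) = {ε}
FIRST(B) = {c, d, ε}


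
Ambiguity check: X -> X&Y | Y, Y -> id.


precedence layered via separate nonterminal Y: deterministic
Unambiguous


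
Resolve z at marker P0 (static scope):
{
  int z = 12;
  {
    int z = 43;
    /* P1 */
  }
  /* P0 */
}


z declared in the same block as P0
z = 12


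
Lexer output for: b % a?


Scan left to right, longest-match per lexeme
Tokens: ID(b), OP(%), ID(a)


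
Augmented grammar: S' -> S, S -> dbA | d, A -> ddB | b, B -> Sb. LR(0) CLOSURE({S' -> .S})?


Start: S' -> .S
For each item with dot before a nonterminal B, add B -> .γ for every B-production
Closure: [S' -> .S, S -> .dbA, S -> .d]


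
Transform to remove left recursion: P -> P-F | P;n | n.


Left-recursive alternatives: P-F, P;n; non-recursive: n
Introduce P': P -> nP', P' -> -FP' | ;nP' | ε


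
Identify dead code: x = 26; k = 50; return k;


x is assigned but never read
Dead: 'x = 26'


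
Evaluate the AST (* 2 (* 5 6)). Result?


Evaluate inner: (* 5 6) = 30
Evaluate root: (* 2 30) = 60
Result: 60


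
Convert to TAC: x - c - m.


Break into single-operator statements:
t1 = x - c
t2 = t1 - m


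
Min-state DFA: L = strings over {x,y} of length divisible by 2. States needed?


Track length mod 2: states 0..1, accept at 0
Minimal DFA: 2 states


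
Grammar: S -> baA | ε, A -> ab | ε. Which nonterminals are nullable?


A nonterminal is nullable iff some alternative derives ε (directly, or every symbol in it is nullable)
Nullable: {A, S}


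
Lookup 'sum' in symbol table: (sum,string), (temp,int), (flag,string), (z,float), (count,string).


Lookup 'sum' → type string


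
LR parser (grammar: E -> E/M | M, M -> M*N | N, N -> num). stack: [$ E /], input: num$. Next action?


no handle ('E/' is not any RHS); shift 'num'
Action: shift


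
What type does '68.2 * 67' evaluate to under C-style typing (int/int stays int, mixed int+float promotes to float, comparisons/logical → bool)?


Operand types: float * int
Rule: mixed int/float promotes to float; int/int stays int
Result type: float


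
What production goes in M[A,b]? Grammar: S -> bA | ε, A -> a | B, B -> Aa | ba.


For [A, b]: 'b' ∈ FIRST(B)
Entry: A -> B


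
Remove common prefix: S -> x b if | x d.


Common prefix: 'x'
Factored: S -> x S', S' -> b if | d


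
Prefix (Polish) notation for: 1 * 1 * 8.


left-to-right (same/higher precedence on left): tree is (* (* 1 1) 8)
Prefix: * * 1 1 8


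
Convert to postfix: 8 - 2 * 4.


* has higher precedence, evaluate 2*4 first
Postfix: 8 2 4 * -


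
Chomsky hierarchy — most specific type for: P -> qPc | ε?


Single nonterminal LHS, but q^n c^n is not regular
Classification: Type 2 (Context-Free)


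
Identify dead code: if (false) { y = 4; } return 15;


condition is constant false, so the whole block is unreachable
Dead: 'if (false) { y = 4; }'


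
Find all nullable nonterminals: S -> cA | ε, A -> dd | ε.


A nonterminal is nullable iff some alternative derives ε (directly, or every symbol in it is nullable)
Nullable: {A, S}


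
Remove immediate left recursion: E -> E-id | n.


Left-recursive alternatives: E-id; non-recursive: n
Introduce E': E -> nE', E' -> -idE' | ε


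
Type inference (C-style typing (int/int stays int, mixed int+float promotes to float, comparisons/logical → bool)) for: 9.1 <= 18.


Operand types: float <= int
Rule: comparison yields bool
Result type: bool


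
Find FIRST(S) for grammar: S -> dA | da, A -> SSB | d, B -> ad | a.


Per alternative of S: FIRST(dA) = {d}; FIRST(da) = {d}
FIRST(S) = {d}


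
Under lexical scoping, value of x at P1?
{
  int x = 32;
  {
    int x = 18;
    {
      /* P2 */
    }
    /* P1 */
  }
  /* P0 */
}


x declared in the same block as P1
x = 18


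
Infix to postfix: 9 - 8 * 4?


* has higher precedence, evaluate 8*4 first
Postfix: 9 8 4 * -


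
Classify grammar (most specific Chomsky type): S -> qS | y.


Right-linear: every RHS is a terminal or a terminal followed by one nonterminal
Classification: Type 3 (Regular)


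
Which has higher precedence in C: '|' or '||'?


'|' is bitwise OR (level 3); '||' is logical OR (level 1)
Higher level binds tighter
'|' has higher precedence than '||'


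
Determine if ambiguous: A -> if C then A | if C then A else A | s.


dangling else: 'if C then if C then s else s' parses two ways
Ambiguous


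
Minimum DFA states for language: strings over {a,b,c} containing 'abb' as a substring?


KMP-style automaton: 3 progress states + 1 absorbing accept = 4
Minimal DFA: 4 states


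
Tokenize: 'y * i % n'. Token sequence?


Scan left to right, longest-match per lexeme
Tokens: ID(y), OP(*), ID(i), OP(%), ID(n)


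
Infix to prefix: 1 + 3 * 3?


'*' binds tighter: tree is (+ 1 (* 3 3))
Prefix: + 1 * 3 3


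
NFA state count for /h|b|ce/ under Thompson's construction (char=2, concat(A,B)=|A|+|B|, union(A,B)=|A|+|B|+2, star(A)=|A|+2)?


Syntax tree has 4 char leaf(s), 2 union(s), 0 star(s)
chars contribute 4×2 = 8; each union adds +2; each star adds +2
Total: 8 + 4 + 0 = 12 states


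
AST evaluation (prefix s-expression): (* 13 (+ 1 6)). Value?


Evaluate inner: (+ 1 6) = 7
Evaluate root: (* 13 7) = 91
Result: 91


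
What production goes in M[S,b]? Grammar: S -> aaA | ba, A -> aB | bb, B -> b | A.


For [S, b]: 'b' ∈ FIRST(ba)
Entry: S -> ba


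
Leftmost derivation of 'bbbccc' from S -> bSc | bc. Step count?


Derivation: S => bSc => bbScc => bbbccc
Steps: 3


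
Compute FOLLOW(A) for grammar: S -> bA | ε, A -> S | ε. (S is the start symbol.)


$ ∈ FOLLOW(S). For each A -> αBβ: add FIRST(β)\{ε} to FOLLOW(B); if β nullable, add FOLLOW(A).
FOLLOW(A) = {$}


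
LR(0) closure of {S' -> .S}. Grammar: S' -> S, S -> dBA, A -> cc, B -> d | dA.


Start: S' -> .S
For each item with dot before a nonterminal B, add B -> .γ for every B-production
Closure: [S' -> .S, S -> .dBA]


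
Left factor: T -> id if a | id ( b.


Common prefix: 'id'
Factored: T -> id T', T' -> if a | ( b


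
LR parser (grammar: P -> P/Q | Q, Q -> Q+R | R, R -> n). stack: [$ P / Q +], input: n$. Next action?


no handle; shift 'n'
Action: shift


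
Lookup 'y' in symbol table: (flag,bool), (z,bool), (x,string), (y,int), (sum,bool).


Lookup 'y' → type int


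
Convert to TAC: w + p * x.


Break into single-operator statements:
t1 = p * x
t2 = w + t1


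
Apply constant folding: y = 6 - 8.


6 - 8 = -2 at compile time
Optimized: y = -2


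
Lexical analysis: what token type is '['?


Pattern: delimiter/punctuation
Type: PUNCTUATION


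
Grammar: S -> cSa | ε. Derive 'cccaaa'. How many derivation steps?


Derivation: S => cSa => ccSaa => cccSaaa => cccaaa
Steps: 4


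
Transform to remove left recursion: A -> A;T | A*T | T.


Left-recursive alternatives: A;T, A*T; non-recursive: T
Introduce A': A -> TA', A' -> ;TA' | *TA' | ε


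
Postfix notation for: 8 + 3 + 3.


Left to right (same or higher precedence on left)
Postfix: 8 3 + 3 +


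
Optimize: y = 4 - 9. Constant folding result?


4 - 9 = -5 at compile time
Optimized: y = -5


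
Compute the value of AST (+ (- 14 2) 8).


Evaluate inner: (- 14 2) = 12
Evaluate root: (+ 12 8) = 20
Result: 20


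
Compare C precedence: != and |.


'!=' is equality (level 6); '|' is bitwise OR (level 3)
Higher level binds tighter
'!=' has higher precedence than '|'


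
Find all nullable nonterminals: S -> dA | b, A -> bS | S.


A nonterminal is nullable iff some alternative derives ε (directly, or every symbol in it is nullable)
Nullable: {}


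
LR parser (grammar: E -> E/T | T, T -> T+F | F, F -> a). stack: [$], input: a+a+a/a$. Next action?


no handle on stack; shift 'a'
Action: shift


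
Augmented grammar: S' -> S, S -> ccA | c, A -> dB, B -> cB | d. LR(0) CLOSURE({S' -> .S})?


Start: S' -> .S
For each item with dot before a nonterminal B, add B -> .γ for every B-production
Closure: [S' -> .S, S -> .ccA, S -> .c]


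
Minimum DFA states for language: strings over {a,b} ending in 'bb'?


Track the longest suffix of input matching a prefix of 'bb': 3 classes (prefixes of length 0..2)
Minimal DFA: 3 states


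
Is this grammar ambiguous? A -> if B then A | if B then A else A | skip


dangling else: 'if B then if B then skip else skip' parses two ways
Ambiguous


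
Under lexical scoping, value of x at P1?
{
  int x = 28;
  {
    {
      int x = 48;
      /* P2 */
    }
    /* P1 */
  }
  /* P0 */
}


P1's block does not declare x; resolves to the enclosing declaration at depth 0
x = 28


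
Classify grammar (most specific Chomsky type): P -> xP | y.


Right-linear: every RHS is a terminal or a terminal followed by one nonterminal
Classification: Type 3 (Regular)


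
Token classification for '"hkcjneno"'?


Pattern: double-quoted sequence
Type: STRING_LITERAL


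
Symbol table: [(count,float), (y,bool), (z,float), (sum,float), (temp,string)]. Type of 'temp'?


Lookup 'temp' → type string


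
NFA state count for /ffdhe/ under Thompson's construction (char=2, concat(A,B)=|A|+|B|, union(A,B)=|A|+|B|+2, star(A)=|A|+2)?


Syntax tree has 5 char leaf(s), 0 union(s), 0 star(s)
chars contribute 5×2 = 10; each union adds +2; each star adds +2
Total: 10 + 0 + 0 = 10 states


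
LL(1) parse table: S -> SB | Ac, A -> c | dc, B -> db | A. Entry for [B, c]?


For [B, c]: 'c' ∈ FIRST(A)
Entry: B -> A


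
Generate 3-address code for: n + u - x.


Break into single-operator statements:
t1 = n + u
t2 = t1 - x


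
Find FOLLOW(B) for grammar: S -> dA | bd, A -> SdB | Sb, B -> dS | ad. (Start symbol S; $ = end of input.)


$ ∈ FOLLOW(S). For each A -> αBβ: add FIRST(β)\{ε} to FOLLOW(B); if β nullable, add FOLLOW(A).
FOLLOW(B) = {$, b, d}


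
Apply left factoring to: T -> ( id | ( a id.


Common prefix: '('
Factored: T -> ( T', T' -> id | a id


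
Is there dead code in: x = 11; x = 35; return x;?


first assignment to x is overwritten before any read
Dead: 'x = 11'


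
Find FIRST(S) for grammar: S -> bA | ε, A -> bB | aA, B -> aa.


Per alternative of S: FIRST(bA) = {b}; FIRST(ε) = {ε}
FIRST(S) = {b, ε}


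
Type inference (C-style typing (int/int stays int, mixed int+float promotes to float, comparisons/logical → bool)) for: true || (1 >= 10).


Operand types: bool || bool
Rule: logical operators take bool operands and yield bool
Result type: bool


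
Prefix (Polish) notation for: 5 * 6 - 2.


left-to-right (same/higher precedence on left): tree is (- (* 5 6) 2)
Prefix: - * 5 6 2


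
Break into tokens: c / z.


Scan left to right, longest-match per lexeme
Tokens: ID(c), OP(/), ID(z)


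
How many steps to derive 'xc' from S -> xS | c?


Derivation: S => xS => xc
Steps: 2


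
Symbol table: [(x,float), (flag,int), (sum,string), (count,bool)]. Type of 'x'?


Lookup 'x' → type float


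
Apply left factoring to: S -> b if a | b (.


Common prefix: 'b'
Factored: S -> b S', S' -> if a | (


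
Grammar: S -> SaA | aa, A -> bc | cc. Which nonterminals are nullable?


A nonterminal is nullable iff some alternative derives ε (directly, or every symbol in it is nullable)
Nullable: {}


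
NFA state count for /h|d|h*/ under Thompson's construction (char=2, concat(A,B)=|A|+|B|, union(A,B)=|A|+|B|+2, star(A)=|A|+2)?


Syntax tree has 3 char leaf(s), 2 union(s), 1 star(s)
chars contribute 3×2 = 6; each union adds +2; each star adds +2
Total: 6 + 4 + 2 = 12 states


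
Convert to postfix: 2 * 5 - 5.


Left to right (same or higher precedence on left)
Postfix: 2 5 * 5 -


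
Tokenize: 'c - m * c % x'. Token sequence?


Scan left to right, longest-match per lexeme
Tokens: ID(c), OP(-), ID(m), OP(*), ID(c), OP(%), ID(x)


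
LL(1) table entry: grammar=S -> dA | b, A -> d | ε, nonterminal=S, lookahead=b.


For [S, b]: 'b' ∈ FIRST(b)
Entry: S -> b


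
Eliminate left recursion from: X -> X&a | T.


Left-recursive alternatives: X&a; non-recursive: T
Introduce X': X -> TX', X' -> &aX' | ε


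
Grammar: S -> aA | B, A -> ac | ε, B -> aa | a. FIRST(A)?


Per alternative of A: FIRST(ac) = {a}; FIRST(ε) = {ε}
FIRST(A) = {a, ε}


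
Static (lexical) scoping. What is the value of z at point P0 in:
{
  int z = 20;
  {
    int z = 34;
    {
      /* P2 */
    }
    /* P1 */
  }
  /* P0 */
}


z declared in the same block as P0
z = 20


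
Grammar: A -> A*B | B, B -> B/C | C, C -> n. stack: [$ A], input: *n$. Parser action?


shift '*' to continue A -> A*B
Action: shift


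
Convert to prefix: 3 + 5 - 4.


left-to-right (same/higher precedence on left): tree is (- (+ 3 5) 4)
Prefix: - + 3 5 4


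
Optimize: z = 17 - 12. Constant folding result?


17 - 12 = 5 at compile time
Optimized: z = 5


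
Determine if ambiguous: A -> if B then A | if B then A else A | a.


dangling else: 'if B then if B then a else a' parses two ways
Ambiguous


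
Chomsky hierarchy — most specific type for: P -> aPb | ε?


Single nonterminal LHS, but a^n b^n is not regular
Classification: Type 2 (Context-Free)


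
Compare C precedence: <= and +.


'+' is additive (level 9); '<=' is relational (level 7)
Higher level binds tighter
'+' has higher precedence than '<='


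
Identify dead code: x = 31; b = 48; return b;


x is assigned but never read
Dead: 'x = 31'


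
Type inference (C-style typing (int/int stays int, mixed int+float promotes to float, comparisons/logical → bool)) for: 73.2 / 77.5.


Operand types: float / float
Rule: mixed int/float promotes to float; int/int stays int
Result type: float


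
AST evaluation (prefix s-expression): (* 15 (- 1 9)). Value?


Evaluate inner: (- 1 9) = -8
Evaluate root: (* 15 -8) = -120
Result: -120


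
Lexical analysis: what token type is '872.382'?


Pattern: digits with a decimal point
Type: FLOAT_LITERAL


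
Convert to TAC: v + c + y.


Break into single-operator statements:
t1 = v + c
t2 = t1 + y


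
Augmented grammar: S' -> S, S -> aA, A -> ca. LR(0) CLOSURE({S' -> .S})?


Start: S' -> .S
For each item with dot before a nonterminal B, add B -> .γ for every B-production
Closure: [S' -> .S, S -> .aA]


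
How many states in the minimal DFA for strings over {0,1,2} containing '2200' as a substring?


KMP-style automaton: 4 progress states + 1 absorbing accept = 5
Minimal DFA: 5 states


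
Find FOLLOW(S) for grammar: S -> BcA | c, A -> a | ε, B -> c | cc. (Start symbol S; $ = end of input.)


$ ∈ FOLLOW(S). For each A -> αBβ: add FIRST(β)\{ε} to FOLLOW(B); if β nullable, add FOLLOW(A).
FOLLOW(S) = {$}


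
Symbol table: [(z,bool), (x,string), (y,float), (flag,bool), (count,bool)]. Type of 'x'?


Lookup 'x' → type string


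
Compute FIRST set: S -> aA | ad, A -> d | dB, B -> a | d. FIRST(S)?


Per alternative of S: FIRST(aA) = {a}; FIRST(ad) = {a}
FIRST(S) = {a}


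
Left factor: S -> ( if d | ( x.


Common prefix: '('
Factored: S -> ( S', S' -> if d | x


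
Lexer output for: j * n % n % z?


Scan left to right, longest-match per lexeme
Tokens: ID(j), OP(*), ID(n), OP(%), ID(n), OP(%), ID(z)


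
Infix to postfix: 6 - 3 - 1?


Left to right (same or higher precedence on left)
Postfix: 6 3 - 1 -


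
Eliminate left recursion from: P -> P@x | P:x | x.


Left-recursive alternatives: P@x, P:x; non-recursive: x
Introduce P': P -> xP', P' -> @xP' | :xP' | ε


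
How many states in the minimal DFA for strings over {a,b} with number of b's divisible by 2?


Track (count of b) mod 2: states 0..1, accept at 0
Minimal DFA: 2 states


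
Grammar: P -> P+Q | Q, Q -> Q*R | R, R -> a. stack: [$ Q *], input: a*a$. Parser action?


no handle; shift 'a'
Action: shift


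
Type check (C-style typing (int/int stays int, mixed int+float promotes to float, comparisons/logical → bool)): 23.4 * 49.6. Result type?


Operand types: float * float
Rule: mixed int/float promotes to float; int/int stays int
Result type: float


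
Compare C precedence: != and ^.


'!=' is equality (level 6); '^' is bitwise XOR (level 4)
Higher level binds tighter
'!=' has higher precedence than '^'


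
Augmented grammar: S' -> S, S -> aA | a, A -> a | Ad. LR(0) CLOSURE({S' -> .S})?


Start: S' -> .S
For each item with dot before a nonterminal B, add B -> .γ for every B-production
Closure: [S' -> .S, S -> .aA, S -> .a]


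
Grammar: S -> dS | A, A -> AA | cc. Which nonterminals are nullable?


A nonterminal is nullable iff some alternative derives ε (directly, or every symbol in it is nullable)
Nullable: {}


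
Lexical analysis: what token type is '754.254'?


Pattern: digits with a decimal point
Type: FLOAT_LITERAL


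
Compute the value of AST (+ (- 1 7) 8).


Evaluate inner: (- 1 7) = -6
Evaluate root: (+ -6 8) = 2
Result: 2


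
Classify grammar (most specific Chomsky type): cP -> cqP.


LHS has context (more than one symbol) and |LHS| ≤ |RHS|
Classification: Type 1 (Context-Sensitive)


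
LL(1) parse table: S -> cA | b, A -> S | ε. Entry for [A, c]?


For [A, c]: 'c' ∈ FIRST(S)
Entry: A -> S


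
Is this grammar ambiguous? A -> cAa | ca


balanced c^n…a^n: each string has a unique parse
Unambiguous


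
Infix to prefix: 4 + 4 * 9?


'*' binds tighter: tree is (+ 4 (* 4 9))
Prefix: + 4 * 4 9


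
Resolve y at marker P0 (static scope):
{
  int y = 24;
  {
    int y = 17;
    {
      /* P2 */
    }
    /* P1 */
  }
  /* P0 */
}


y declared in the same block as P0
y = 24


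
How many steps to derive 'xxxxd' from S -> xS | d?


Derivation: S => xS => xxS => xxxS => xxxxS => xxxxd
Steps: 5


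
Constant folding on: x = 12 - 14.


12 - 14 = -2 at compile time
Optimized: x = -2


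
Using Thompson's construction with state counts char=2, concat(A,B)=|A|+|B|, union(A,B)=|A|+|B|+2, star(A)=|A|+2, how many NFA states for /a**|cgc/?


Syntax tree has 4 char leaf(s), 1 union(s), 2 star(s)
chars contribute 4×2 = 8; each union adds +2; each star adds +2
Total: 8 + 2 + 4 = 14 states


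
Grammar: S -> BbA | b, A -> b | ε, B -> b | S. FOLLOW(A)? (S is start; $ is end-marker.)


$ ∈ FOLLOW(S). For each A -> αBβ: add FIRST(β)\{ε} to FOLLOW(B); if β nullable, add FOLLOW(A).
FOLLOW(A) = {$, b}


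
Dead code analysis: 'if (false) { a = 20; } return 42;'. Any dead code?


condition is constant false, so the whole block is unreachable
Dead: 'if (false) { a = 20; }'


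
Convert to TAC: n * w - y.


Break into single-operator statements:
t1 = n * w
t2 = t1 - y


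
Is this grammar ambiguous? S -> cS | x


right-linear, alternatives start with distinct terminals 'c' vs 'x': unique leftmost derivation
Unambiguous


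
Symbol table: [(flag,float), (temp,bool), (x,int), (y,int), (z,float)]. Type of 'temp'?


Lookup 'temp' → type bool


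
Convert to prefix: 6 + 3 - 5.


left-to-right (same/higher precedence on left): tree is (- (+ 6 3) 5)
Prefix: - + 6 3 5


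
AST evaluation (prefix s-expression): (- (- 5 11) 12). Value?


Evaluate inner: (- 5 11) = -6
Evaluate root: (- -6 12) = -18
Result: -18


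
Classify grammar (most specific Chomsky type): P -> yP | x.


Right-linear: every RHS is a terminal or a terminal followed by one nonterminal
Classification: Type 3 (Regular)


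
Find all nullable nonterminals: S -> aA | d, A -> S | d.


A nonterminal is nullable iff some alternative derives ε (directly, or every symbol in it is nullable)
Nullable: {}


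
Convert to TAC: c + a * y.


Break into single-operator statements:
t1 = a * y
t2 = c + t1


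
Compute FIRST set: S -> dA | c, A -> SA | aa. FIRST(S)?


Per alternative of S: FIRST(dA) = {d}; FIRST(c) = {c}
FIRST(S) = {c, d}


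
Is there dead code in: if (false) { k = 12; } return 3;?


condition is constant false, so the whole block is unreachable
Dead: 'if (false) { k = 12; }'


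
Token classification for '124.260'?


Pattern: digits with a decimal point
Type: FLOAT_LITERAL


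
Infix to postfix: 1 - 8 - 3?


Left to right (same or higher precedence on left)
Postfix: 1 8 - 3 -


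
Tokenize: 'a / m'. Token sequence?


Scan left to right, longest-match per lexeme
Tokens: ID(a), OP(/), ID(m)


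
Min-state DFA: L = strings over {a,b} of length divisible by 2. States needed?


Track length mod 2: states 0..1, accept at 0
Minimal DFA: 2 states


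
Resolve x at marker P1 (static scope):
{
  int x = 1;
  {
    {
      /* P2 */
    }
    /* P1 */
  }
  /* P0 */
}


P1's block does not declare x; resolves to the enclosing declaration at depth 0
x = 1


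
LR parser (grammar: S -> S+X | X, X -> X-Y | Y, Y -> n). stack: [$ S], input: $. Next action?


start symbol S on stack, input exhausted
Action: accept


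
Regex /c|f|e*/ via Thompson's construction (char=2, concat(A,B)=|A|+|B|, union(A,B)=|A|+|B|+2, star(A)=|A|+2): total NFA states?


Syntax tree has 3 char leaf(s), 2 union(s), 1 star(s)
chars contribute 3×2 = 6; each union adds +2; each star adds +2
Total: 6 + 4 + 2 = 12 states


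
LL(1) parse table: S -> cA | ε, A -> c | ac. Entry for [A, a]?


For [A, a]: 'a' ∈ FIRST(ac)
Entry: A -> ac


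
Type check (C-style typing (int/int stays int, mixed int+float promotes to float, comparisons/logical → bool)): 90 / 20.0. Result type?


Operand types: int / float
Rule: mixed int/float promotes to float; int/int stays int
Result type: float


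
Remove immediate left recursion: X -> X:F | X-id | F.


Left-recursive alternatives: X:F, X-id; non-recursive: F
Introduce X': X -> FX', X' -> :FX' | -idX' | ε


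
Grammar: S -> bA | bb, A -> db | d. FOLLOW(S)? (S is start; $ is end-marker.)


$ ∈ FOLLOW(S). For each A -> αBβ: add FIRST(β)\{ε} to FOLLOW(B); if β nullable, add FOLLOW(A).
FOLLOW(S) = {$}


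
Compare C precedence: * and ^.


'*' is multiplicative (level 10); '^' is bitwise XOR (level 4)
Higher level binds tighter
'*' has higher precedence than '^'


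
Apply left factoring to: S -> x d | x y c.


Common prefix: 'x'
Factored: S -> x S', S' -> d | y c


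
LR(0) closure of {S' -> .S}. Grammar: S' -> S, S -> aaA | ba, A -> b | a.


Start: S' -> .S
For each item with dot before a nonterminal B, add B -> .γ for every B-production
Closure: [S' -> .S, S -> .aaA, S -> .ba]


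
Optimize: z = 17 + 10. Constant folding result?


17 + 10 = 27 at compile time
Optimized: z = 27


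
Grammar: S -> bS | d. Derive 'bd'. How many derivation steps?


Derivation: S => bS => bd
Steps: 2


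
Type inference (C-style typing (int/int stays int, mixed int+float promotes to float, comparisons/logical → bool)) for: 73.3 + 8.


Operand types: float + int
Rule: mixed int/float promotes to float; int/int stays int
Result type: float


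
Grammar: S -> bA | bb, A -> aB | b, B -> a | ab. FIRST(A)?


Per alternative of A: FIRST(aB) = {a}; FIRST(b) = {b}
FIRST(A) = {a, b}


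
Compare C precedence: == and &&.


'==' is equality (level 6); '&&' is logical AND (level 2)
Higher level binds tighter
'==' has higher precedence than '&&'


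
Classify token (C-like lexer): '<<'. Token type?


Pattern: operator symbol
Type: OPERATOR


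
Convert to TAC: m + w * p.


Break into single-operator statements:
t1 = w * p
t2 = m + t1


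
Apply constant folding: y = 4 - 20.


4 - 20 = -16 at compile time
Optimized: y = -16


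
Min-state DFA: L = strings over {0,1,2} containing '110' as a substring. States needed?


KMP-style automaton: 3 progress states + 1 absorbing accept = 4
Minimal DFA: 4 states


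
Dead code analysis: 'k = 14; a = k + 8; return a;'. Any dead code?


k is read by a's definition; a is returned
No dead code


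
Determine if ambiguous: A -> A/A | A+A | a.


'a/a+a' has two parse trees (no precedence encoded between / and +)
Ambiguous


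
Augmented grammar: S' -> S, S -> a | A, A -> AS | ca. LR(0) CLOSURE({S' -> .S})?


Start: S' -> .S
For each item with dot before a nonterminal B, add B -> .γ for every B-production
Closure: [S' -> .S, S -> .a, S -> .A, A -> .AS, A -> .ca]


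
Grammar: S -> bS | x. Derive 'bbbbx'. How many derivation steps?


Derivation: S => bS => bbS => bbbS => bbbbS => bbbbx
Steps: 5


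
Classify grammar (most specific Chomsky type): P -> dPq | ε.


Single nonterminal LHS, but d^n q^n is not regular
Classification: Type 2 (Context-Free)


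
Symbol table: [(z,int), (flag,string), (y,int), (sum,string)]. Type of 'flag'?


Lookup 'flag' → type string


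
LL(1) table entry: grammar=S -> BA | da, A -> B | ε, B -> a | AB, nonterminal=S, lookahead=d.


For [S, d]: 'd' ∈ FIRST(da)
Entry: S -> da


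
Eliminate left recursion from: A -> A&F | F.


Left-recursive alternatives: A&F; non-recursive: F
Introduce A': A -> FA', A' -> &FA' | ε


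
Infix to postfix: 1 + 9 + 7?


Left to right (same or higher precedence on left)
Postfix: 1 9 + 7 +


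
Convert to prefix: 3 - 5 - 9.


left-to-right (same/higher precedence on left): tree is (- (- 3 5) 9)
Prefix: - - 3 5 9


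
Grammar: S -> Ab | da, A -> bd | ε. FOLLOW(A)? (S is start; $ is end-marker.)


$ ∈ FOLLOW(S). For each A -> αBβ: add FIRST(β)\{ε} to FOLLOW(B); if β nullable, add FOLLOW(A).
FOLLOW(A) = {b}


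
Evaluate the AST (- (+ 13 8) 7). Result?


Evaluate inner: (+ 13 8) = 21
Evaluate root: (- 21 7) = 14
Result: 14


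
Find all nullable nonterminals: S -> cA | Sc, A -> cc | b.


A nonterminal is nullable iff some alternative derives ε (directly, or every symbol in it is nullable)
Nullable: {}


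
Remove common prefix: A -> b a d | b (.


Common prefix: 'b'
Factored: A -> b A', A' -> a d | (


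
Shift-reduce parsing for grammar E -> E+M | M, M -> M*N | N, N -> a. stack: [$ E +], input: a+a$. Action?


no handle ('E+' is not any RHS); shift 'a'
Action: shift


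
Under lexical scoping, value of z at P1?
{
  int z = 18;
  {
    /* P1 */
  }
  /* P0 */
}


P1's block does not declare z; resolves to the enclosing declaration at depth 0
z = 18


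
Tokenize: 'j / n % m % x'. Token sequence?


Scan left to right, longest-match per lexeme
Tokens: ID(j), OP(/), ID(n), OP(%), ID(m), OP(%), ID(x)


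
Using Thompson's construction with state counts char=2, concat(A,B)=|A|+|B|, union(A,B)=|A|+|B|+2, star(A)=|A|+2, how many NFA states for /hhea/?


Syntax tree has 4 char leaf(s), 0 union(s), 0 star(s)
chars contribute 4×2 = 8; each union adds +2; each star adds +2
Total: 8 + 0 + 0 = 8 states


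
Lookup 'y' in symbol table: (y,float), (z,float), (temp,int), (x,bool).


Lookup 'y' → type float


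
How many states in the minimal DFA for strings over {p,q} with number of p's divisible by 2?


Track (count of p) mod 2: states 0..1, accept at 0
Minimal DFA: 2 states


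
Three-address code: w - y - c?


Break into single-operator statements:
t1 = w - y
t2 = t1 - c


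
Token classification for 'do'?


Pattern: reserved word
Type: KEYWORD


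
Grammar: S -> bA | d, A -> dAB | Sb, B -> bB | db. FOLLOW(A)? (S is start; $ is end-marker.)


$ ∈ FOLLOW(S). For each A -> αBβ: add FIRST(β)\{ε} to FOLLOW(B); if β nullable, add FOLLOW(A).
FOLLOW(A) = {$, b, d}


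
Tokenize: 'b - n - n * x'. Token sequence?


Scan left to right, longest-match per lexeme
Tokens: ID(b), OP(-), ID(n), OP(-), ID(n), OP(*), ID(x)


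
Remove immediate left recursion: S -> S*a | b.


Left-recursive alternatives: S*a; non-recursive: b
Introduce S': S -> bS', S' -> *aS' | ε


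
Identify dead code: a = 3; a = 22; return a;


first assignment to a is overwritten before any read
Dead: 'a = 3'


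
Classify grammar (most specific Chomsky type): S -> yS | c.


Right-linear: every RHS is a terminal or a terminal followed by one nonterminal
Classification: Type 3 (Regular)


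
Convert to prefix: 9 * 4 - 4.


left-to-right (same/higher precedence on left): tree is (- (* 9 4) 4)
Prefix: - * 9 4 4


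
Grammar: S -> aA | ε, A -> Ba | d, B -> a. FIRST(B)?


Per alternative of B: FIRST(a) = {a}
FIRST(B) = {a}


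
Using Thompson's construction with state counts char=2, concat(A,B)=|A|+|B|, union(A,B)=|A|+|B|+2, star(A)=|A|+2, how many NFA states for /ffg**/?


Syntax tree has 3 char leaf(s), 0 union(s), 2 star(s)
chars contribute 3×2 = 6; each union adds +2; each star adds +2
Total: 6 + 0 + 4 = 10 states


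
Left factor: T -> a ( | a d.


Common prefix: 'a'
Factored: T -> a T', T' -> ( | d


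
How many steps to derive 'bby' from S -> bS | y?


Derivation: S => bS => bbS => bby
Steps: 3


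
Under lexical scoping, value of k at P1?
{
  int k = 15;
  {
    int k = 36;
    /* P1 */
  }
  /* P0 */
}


k declared in the same block as P1
k = 36


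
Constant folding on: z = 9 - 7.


9 - 7 = 2 at compile time
Optimized: z = 2


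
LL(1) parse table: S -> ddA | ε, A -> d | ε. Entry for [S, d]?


For [S, d]: 'd' ∈ FIRST(ddA)
Entry: S -> ddA


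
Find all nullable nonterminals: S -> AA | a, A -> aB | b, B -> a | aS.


A nonterminal is nullable iff some alternative derives ε (directly, or every symbol in it is nullable)
Nullable: {}


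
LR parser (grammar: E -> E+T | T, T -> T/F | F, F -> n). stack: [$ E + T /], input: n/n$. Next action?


no handle; shift 'n'
Action: shift


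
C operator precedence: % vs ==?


'%' is multiplicative (level 10); '==' is equality (level 6)
Higher level binds tighter
'%' has higher precedence than '=='


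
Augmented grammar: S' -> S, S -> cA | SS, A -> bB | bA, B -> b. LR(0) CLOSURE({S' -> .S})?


Start: S' -> .S
For each item with dot before a nonterminal B, add B -> .γ for every B-production
Closure: [S' -> .S, S -> .cA, S -> .SS]


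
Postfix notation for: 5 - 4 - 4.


Left to right (same or higher precedence on left)
Postfix: 5 4 - 4 -


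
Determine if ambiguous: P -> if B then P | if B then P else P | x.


dangling else: 'if B then if B then x else x' parses two ways
Ambiguous


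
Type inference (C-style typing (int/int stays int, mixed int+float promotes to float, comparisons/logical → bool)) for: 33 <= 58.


Operand types: int <= int
Rule: comparison yields bool
Result type: bool


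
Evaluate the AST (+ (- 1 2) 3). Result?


Evaluate inner: (- 1 2) = -1
Evaluate root: (+ -1 3) = 2
Result: 2


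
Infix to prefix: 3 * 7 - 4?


left-to-right (same/higher precedence on left): tree is (- (* 3 7) 4)
Prefix: - * 3 7 4


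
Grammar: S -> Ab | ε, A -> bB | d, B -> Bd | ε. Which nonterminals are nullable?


A nonterminal is nullable iff some alternative derives ε (directly, or every symbol in it is nullable)
Nullable: {B, S}


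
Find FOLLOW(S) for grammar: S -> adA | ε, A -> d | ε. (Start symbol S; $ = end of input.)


$ ∈ FOLLOW(S). For each A -> αBβ: add FIRST(β)\{ε} to FOLLOW(B); if β nullable, add FOLLOW(A).
FOLLOW(S) = {$}


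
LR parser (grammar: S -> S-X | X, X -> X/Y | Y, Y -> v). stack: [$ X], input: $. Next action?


lookahead ∉ {/} so X won't extend; reduce S -> X
Action: reduce (S -> X)


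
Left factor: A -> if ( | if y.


Common prefix: 'if'
Factored: A -> if A', A' -> ( | y


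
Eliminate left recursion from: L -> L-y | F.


Left-recursive alternatives: L-y; non-recursive: F
Introduce L': L -> FL', L' -> -yL' | ε


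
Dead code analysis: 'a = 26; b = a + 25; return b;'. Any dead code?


a is read by b's definition; b is returned
No dead code


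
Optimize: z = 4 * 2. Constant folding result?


4 * 2 = 8 at compile time
Optimized: z = 8


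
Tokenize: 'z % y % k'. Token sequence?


Scan left to right, longest-match per lexeme
Tokens: ID(z), OP(%), ID(y), OP(%), ID(k)


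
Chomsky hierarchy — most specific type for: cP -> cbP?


LHS has context (more than one symbol) and |LHS| ≤ |RHS|
Classification: Type 1 (Context-Sensitive)


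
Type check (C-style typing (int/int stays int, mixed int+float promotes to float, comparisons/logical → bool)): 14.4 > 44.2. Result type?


Operand types: float > float
Rule: comparison yields bool
Result type: bool


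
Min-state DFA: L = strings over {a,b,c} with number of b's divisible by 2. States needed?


Track (count of b) mod 2: states 0..1, accept at 0
Minimal DFA: 2 states


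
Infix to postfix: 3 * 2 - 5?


Left to right (same or higher precedence on left)
Postfix: 3 2 * 5 -


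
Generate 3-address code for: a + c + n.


Break into single-operator statements:
t1 = a + c
t2 = t1 + n


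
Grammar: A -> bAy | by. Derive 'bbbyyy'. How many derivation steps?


Derivation: A => bAy => bbAyy => bbbyyy
Steps: 3


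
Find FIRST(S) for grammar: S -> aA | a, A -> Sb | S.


Per alternative of S: FIRST(aA) = {a}; FIRST(a) = {a}
FIRST(S) = {a}


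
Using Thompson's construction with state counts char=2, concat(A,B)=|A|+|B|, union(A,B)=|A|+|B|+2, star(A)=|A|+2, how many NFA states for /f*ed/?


Syntax tree has 3 char leaf(s), 0 union(s), 1 star(s)
chars contribute 3×2 = 6; each union adds +2; each star adds +2
Total: 6 + 0 + 2 = 8 states


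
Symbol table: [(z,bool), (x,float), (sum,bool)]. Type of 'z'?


Lookup 'z' → type bool


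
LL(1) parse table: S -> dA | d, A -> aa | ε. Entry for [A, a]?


For [A, a]: 'a' ∈ FIRST(aa)
Entry: A -> aa


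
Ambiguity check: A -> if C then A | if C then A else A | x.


dangling else: 'if C then if C then x else x' parses two ways
Ambiguous


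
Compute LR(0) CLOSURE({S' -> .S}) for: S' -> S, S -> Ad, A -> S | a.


Start: S' -> .S
For each item with dot before a nonterminal B, add B -> .γ for every B-production
Closure: [S' -> .S, S -> .Ad, A -> .S, A -> .a]
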